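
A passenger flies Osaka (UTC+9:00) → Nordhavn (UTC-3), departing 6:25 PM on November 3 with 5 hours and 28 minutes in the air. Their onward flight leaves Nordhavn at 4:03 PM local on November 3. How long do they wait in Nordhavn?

4 hours 10 minutes

Convert departure to UTC: 6:25 PM − 9:00 = 9:25 AM UTC on Nov 3.
Add 5 hours 28 minutes flight time → 2:53 PM UTC.
Nordhavn is UTC−3:00, so local arrival = 2:53 PM − 3:00 = 11:53 AM on Nov 3.
Layover = 4:03 PM − 11:53 AM = 4 hours 10 minutes.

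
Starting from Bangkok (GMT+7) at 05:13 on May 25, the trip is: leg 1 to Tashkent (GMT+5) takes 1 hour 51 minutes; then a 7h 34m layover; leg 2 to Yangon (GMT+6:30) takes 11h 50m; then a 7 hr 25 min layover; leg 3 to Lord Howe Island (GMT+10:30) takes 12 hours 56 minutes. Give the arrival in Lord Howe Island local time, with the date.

02:19 on May 27

Convert departure to UTC: 05:13 − 7:00 = 22:13 UTC on May 24.
Add 1 hour and 51 minutes leg 1 → 00:04 UTC (May 25).
Add 7 hours 34 minutes layover in Tashkent → 07:38 UTC.
Add 11 hours and 50 minutes leg 2 → 19:28 UTC.
Add 7 hours 25 minutes layover in Yangon → 02:53 UTC (May 26).
Add 12 hours and 56 minutes leg 3 → 15:49 UTC.
Lord Howe Island is UTC+10:30, so local arrival = 15:49 + 10:30 = 02:19 on May 27.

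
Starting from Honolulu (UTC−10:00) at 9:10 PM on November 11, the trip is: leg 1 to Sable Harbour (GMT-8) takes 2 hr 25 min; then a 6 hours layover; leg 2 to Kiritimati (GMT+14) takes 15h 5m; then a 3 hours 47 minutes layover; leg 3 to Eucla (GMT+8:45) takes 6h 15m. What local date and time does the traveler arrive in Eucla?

Convert departure to UTC: 9:10 PM + 10:00 = 7:10 AM UTC on Nov 12.
Add 2 hours and 25 minutes leg 1 → 9:35 AM UTC.
Add 6 hours layover in Sable Harbour → 3:35 PM UTC.
Add 15 hours and 5 minutes leg 2 → 6:40 AM UTC (Nov 13).
Add 3 hours 47 minutes layover in Kiritimati → 10:27 AM UTC.
Add 6 hours 15 minutes leg 3 → 4:42 PM UTC.
Eucla is UTC+8:45, so local arrival = 4:42 PM + 8:45 = 1:27 AM on Nov 14.

1:27 AM on November 14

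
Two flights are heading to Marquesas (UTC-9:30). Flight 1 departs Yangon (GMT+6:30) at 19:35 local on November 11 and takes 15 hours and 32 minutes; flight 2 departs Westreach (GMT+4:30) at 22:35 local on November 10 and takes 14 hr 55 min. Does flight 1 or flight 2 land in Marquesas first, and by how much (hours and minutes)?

the second, by 19 hours 37 minutes

Flight 1 in UTC: 19:35 − 6:30 = 13:05 on Nov 11.
+15 hours and 32 minutes → arrive 04:37 UTC on Nov 12.
Flight 2 in UTC: 22:35 − 4:30 = 18:05 on Nov 10.
+14 hours and 55 minutes → arrive 09:00 UTC on Nov 11.
Flight 2 lands earlier by 19 hours 37 minutes.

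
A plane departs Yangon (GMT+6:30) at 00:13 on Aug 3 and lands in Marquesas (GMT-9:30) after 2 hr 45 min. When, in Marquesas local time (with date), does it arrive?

10:58 on August 2

Convert departure to UTC: 00:13 − 6:30 = 17:43 UTC on Aug 2.
Add 2 hours 45 minutes travel time → 20:28 UTC.
Marquesas is UTC−9:30, so local arrival = 20:28 − 9:30 = 10:58 on Aug 2.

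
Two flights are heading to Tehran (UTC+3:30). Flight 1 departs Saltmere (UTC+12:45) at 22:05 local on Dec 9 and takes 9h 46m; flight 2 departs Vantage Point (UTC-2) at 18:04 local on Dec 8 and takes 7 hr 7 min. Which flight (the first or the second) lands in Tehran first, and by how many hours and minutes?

Flight 1 in UTC: 22:05 − 12:45 = 09:20 on Dec 9.
+9 hours 46 minutes → arrive 19:06 UTC on Dec 9.
Flight 2 in UTC: 18:04 + 2:00 = 20:04 on Dec 8.
+7 hours 7 minutes → arrive 03:11 UTC on Dec 9.
Flight 2 lands earlier by 15 hours 55 minutes.

the second, by 15 hours 55 minutes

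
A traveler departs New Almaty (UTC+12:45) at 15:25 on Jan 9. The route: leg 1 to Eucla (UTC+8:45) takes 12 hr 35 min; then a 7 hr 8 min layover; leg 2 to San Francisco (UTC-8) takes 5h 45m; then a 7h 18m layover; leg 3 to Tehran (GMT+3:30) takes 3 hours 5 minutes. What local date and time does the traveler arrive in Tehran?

Convert departure to UTC: 15:25 − 12:45 = 02:40 UTC on Jan 9.
Add 12 hours and 35 minutes leg 1 → 15:15 UTC.
Add 7 hours and 8 minutes layover in Eucla → 22:23 UTC.
Add 5 hours 45 minutes leg 2 → 04:08 UTC (Jan 10).
Add 7 hours and 18 minutes layover in San Francisco → 11:26 UTC.
Add 3 hours 5 minutes leg 3 → 14:31 UTC.
Tehran is UTC+3:30, so local arrival = 14:31 + 3:30 = 18:01 on Jan 10.

18:01 on Jan 10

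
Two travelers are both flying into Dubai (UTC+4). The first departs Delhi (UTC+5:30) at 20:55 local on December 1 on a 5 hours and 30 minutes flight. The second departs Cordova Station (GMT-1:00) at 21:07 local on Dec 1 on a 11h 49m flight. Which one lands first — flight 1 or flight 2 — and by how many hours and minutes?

the first, by 13 hours 1 minute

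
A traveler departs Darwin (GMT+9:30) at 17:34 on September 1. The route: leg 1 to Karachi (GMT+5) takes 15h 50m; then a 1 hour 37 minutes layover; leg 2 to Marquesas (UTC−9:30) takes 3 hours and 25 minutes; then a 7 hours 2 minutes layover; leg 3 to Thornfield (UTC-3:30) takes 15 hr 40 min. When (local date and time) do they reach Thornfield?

Convert departure to UTC: 17:34 − 9:30 = 08:04 UTC on Sep 1.
Add 15 hours 50 minutes leg 1 → 23:54 UTC.
Add 1 hour and 37 minutes layover in Karachi → 01:31 UTC (Sep 2).
Add 3 hours 25 minutes leg 2 → 04:56 UTC.
Add 7 hours and 2 minutes layover in Marquesas → 11:58 UTC.
Add 15 hours and 40 minutes leg 3 → 03:38 UTC (Sep 3).
Thornfield is UTC−3:30, so local arrival = 03:38 − 3:30 = 00:08 on Sep 3.

00:08 on September 3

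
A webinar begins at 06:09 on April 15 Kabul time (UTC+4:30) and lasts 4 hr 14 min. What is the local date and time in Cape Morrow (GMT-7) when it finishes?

22:53 on April 14

Convert start to UTC: 06:09 − 4:30 = 01:39 UTC on Apr 15.
Add 4 hours and 14 minutes duration → 05:53 UTC.
Cape Morrow is UTC−7:00, so local end time = 05:53 − 7:00 = 22:53 on Apr 14.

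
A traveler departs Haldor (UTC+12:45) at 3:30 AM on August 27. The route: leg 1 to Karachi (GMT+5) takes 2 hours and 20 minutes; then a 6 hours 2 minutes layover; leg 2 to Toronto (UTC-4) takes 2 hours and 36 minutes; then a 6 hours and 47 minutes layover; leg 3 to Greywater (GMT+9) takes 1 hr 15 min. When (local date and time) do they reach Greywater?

6:45 PM on August 27

Convert departure to UTC: 3:30 AM − 12:45 = 2:45 PM UTC on Aug 26.
Add 2 hours 20 minutes leg 1 → 5:05 PM UTC.
Add 6 hours 2 minutes layover in Karachi → 11:07 PM UTC.
Add 2 hours and 36 minutes leg 2 → 1:43 AM UTC (Aug 27).
Add 6 hours 47 minutes layover in Toronto → 8:30 AM UTC.
Add 1 hour and 15 minutes leg 3 → 9:45 AM UTC.
Greywater is UTC+9:00, so local arrival = 9:45 AM + 9:00 = 6:45 PM on Aug 27.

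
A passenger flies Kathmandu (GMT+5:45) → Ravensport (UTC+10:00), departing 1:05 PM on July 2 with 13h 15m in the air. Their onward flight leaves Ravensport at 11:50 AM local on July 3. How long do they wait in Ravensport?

Convert departure to UTC: 1:05 PM − 5:45 = 7:20 AM UTC on Jul 2.
Add 13 hours and 15 minutes flight time → 8:35 PM UTC.
Ravensport is UTC+10:00, so local arrival = 8:35 PM + 10:00 = 6:35 AM on Jul 3.
Layover = 11:50 AM − 6:35 AM = 5 hours 15 minutes.

5 hours 15 minutes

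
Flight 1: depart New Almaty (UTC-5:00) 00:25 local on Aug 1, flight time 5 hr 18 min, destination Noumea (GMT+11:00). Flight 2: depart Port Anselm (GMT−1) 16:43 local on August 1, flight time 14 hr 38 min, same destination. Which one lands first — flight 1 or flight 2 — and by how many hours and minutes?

the first, by 21 hours 38 minutes

Flight 1 in UTC: 00:25 + 5:00 = 05:25 on Aug 1.
+5 hours 18 minutes → arrive 10:43 UTC on Aug 1.
Flight 2 in UTC: 16:43 + 1:00 = 17:43 on Aug 1.
+14 hours and 38 minutes → arrive 08:21 UTC on Aug 2.
Flight 1 lands earlier by 21 hours 38 minutes.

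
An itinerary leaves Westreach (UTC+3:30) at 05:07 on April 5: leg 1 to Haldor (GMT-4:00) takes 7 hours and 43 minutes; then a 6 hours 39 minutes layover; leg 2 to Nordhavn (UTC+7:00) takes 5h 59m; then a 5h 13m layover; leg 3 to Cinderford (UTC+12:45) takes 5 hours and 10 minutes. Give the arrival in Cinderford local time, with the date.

Convert departure to UTC: 05:07 − 3:30 = 01:37 UTC on Apr 5.
Add 7 hours and 43 minutes leg 1 → 09:20 UTC.
Add 6 hours and 39 minutes layover in Haldor → 15:59 UTC.
Add 5 hours 59 minutes leg 2 → 21:58 UTC.
Add 5 hours and 13 minutes layover in Nordhavn → 03:11 UTC (Apr 6).
Add 5 hours 10 minutes leg 3 → 08:21 UTC.
Cinderford is UTC+12:45, so local arrival = 08:21 + 12:45 = 21:06 on Apr 6.

21:06 on April 6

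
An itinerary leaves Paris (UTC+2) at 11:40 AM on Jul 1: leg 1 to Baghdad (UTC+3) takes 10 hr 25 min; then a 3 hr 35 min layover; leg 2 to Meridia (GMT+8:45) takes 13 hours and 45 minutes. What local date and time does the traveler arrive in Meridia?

Convert departure to UTC: 11:40 AM − 2:00 = 9:40 AM UTC on Jul 1.
Add 10 hours and 25 minutes leg 1 → 8:05 PM UTC.
Add 3 hours and 35 minutes layover in Baghdad → 11:40 PM UTC.
Add 13 hours and 45 minutes leg 2 → 1:25 PM UTC (Jul 2).
Meridia is UTC+8:45, so local arrival = 1:25 PM + 8:45 = 10:10 PM on Jul 2.

10:10 PM on July 2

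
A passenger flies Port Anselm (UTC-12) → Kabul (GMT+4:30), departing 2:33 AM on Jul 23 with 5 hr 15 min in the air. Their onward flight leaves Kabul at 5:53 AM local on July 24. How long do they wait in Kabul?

Convert departure to UTC: 2:33 AM + 12:00 = 2:33 PM UTC on Jul 23.
Add 5 hours 15 minutes flight time → 7:48 PM UTC.
Kabul is UTC+4:30, so local arrival = 7:48 PM + 4:30 = 12:18 AM on Jul 24.
Layover = 5:53 AM − 12:18 AM = 5 hours 35 minutes.

5 hours 35 minutes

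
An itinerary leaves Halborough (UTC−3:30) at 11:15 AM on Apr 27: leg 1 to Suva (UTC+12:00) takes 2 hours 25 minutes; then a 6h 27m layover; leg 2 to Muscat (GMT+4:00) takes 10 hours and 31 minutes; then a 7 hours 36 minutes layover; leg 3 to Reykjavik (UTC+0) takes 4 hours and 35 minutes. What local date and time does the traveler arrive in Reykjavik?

10:19 PM on April 28

Convert departure to UTC: 11:15 AM + 3:30 = 2:45 PM UTC on Apr 27.
Add 2 hours 25 minutes leg 1 → 5:10 PM UTC.
Add 6 hours and 27 minutes layover in Suva → 11:37 PM UTC.
Add 10 hours and 31 minutes leg 2 → 10:08 AM UTC (Apr 28).
Add 7 hours 36 minutes layover in Muscat → 5:44 PM UTC.
Add 4 hours 35 minutes leg 3 → 10:19 PM UTC.
Reykjavik is UTC+0, so local arrival is the same: 10:19 PM on Apr 28.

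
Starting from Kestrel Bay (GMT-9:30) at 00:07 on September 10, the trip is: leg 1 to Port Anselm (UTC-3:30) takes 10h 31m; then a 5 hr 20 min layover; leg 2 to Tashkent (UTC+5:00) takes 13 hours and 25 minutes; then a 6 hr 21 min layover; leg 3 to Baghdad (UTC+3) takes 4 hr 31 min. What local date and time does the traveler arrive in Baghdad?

04:45 on September 12

Convert departure to UTC: 00:07 + 9:30 = 09:37 UTC on Sep 10.
Add 10 hours 31 minutes leg 1 → 20:08 UTC.
Add 5 hours 20 minutes layover in Port Anselm → 01:28 UTC (Sep 11).
Add 13 hours and 25 minutes leg 2 → 14:53 UTC.
Add 6 hours and 21 minutes layover in Tashkent → 21:14 UTC.
Add 4 hours and 31 minutes leg 3 → 01:45 UTC (Sep 12).
Baghdad is UTC+3:00, so local arrival = 01:45 + 3:00 = 04:45 on Sep 12.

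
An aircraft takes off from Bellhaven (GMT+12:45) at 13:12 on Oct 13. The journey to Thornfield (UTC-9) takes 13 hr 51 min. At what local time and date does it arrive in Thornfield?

Convert departure to UTC: 13:12 − 12:45 = 00:27 UTC on Oct 13.
Add 13 hours 51 minutes travel time → 14:18 UTC.
Thornfield is UTC−9:00, so local arrival = 14:18 − 9:00 = 05:18 on Oct 13.

05:18 on October 13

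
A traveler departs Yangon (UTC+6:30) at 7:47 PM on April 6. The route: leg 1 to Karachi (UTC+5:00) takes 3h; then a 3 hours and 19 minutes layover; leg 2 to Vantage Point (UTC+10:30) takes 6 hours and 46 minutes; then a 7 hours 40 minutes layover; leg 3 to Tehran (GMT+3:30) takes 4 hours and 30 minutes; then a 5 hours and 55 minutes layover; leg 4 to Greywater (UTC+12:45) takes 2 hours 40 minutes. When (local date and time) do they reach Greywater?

Convert departure to UTC: 7:47 PM − 6:30 = 1:17 PM UTC on Apr 6.
Add 3 hours leg 1 → 4:17 PM UTC.
Add 3 hours 19 minutes layover in Karachi → 7:36 PM UTC.
Add 6 hours and 46 minutes leg 2 → 2:22 AM UTC (Apr 7).
Add 7 hours 40 minutes layover in Vantage Point → 10:02 AM UTC.
Add 4 hours 30 minutes leg 3 → 2:32 PM UTC.
Add 5 hours 55 minutes layover in Tehran → 8:27 PM UTC.
Add 2 hours and 40 minutes leg 4 → 11:07 PM UTC.
Greywater is UTC+12:45, so local arrival = 11:07 PM + 12:45 = 11:52 AM on Apr 8.

11:52 AM on April 8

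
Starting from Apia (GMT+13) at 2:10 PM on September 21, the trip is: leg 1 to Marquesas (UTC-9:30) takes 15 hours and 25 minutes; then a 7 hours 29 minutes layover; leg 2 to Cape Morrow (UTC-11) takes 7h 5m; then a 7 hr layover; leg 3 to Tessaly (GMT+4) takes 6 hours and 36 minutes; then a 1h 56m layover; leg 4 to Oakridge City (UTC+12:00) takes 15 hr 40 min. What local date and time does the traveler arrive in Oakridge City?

Convert departure to UTC: 2:10 PM − 13:00 = 1:10 AM UTC on Sep 21.
Add 15 hours 25 minutes leg 1 → 4:35 PM UTC.
Add 7 hours 29 minutes layover in Marquesas → 12:04 AM UTC (Sep 22).
Add 7 hours 5 minutes leg 2 → 7:09 AM UTC.
Add 7 hours layover in Cape Morrow → 2:09 PM UTC.
Add 6 hours 36 minutes leg 3 → 8:45 PM UTC.
Add 1 hour and 56 minutes layover in Tessaly → 10:41 PM UTC.
Add 15 hours and 40 minutes leg 4 → 2:21 PM UTC (Sep 23).
Oakridge City is UTC+12:00, so local arrival = 2:21 PM + 12:00 = 2:21 AM on Sep 24.

2:21 AM on Sep 24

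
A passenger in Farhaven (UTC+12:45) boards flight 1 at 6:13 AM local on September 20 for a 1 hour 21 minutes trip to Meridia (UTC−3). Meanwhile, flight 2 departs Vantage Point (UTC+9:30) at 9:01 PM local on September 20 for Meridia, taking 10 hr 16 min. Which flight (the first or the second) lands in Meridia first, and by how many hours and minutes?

Flight 1 in UTC: 6:13 AM − 12:45 = 5:28 PM on Sep 19.
+1 hour and 21 minutes → arrive 6:49 PM UTC on Sep 19.
Flight 2 in UTC: 9:01 PM − 9:30 = 11:31 AM on Sep 20.
+10 hours 16 minutes → arrive 9:47 PM UTC on Sep 20.
Flight 1 lands earlier by 26 hours 58 minutes.

the first, by 26 hours 58 minutes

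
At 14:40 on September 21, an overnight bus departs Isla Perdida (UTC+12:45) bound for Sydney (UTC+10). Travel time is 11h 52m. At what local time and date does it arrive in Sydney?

23:47 on September 21

Sydney is 2:45 behind Isla Perdida.
After 11 hours and 52 minutes it is 02:32 (Sep 22) in Isla Perdida.
Shift by the zone difference: 02:32 − 2:45 = 23:47 on Sep 21 in Sydney.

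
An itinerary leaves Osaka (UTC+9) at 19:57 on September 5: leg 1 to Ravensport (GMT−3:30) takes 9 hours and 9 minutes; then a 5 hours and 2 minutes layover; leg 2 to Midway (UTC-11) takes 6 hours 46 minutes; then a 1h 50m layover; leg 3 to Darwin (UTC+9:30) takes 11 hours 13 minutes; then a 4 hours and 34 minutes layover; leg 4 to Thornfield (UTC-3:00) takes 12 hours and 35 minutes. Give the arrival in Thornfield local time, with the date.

Convert departure to UTC: 19:57 − 9:00 = 10:57 UTC on Sep 5.
Add 9 hours and 9 minutes leg 1 → 20:06 UTC.
Add 5 hours 2 minutes layover in Ravensport → 01:08 UTC (Sep 6).
Add 6 hours 46 minutes leg 2 → 07:54 UTC.
Add 1 hour and 50 minutes layover in Midway → 09:44 UTC.
Add 11 hours and 13 minutes leg 3 → 20:57 UTC.
Add 4 hours and 34 minutes layover in Darwin → 01:31 UTC (Sep 7).
Add 12 hours and 35 minutes leg 4 → 14:06 UTC.
Thornfield is UTC−3:00, so local arrival = 14:06 − 3:00 = 11:06 on Sep 7.

11:06 on September 7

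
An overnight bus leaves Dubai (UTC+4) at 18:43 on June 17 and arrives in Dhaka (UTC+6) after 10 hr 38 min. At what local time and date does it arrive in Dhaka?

Dhaka is 2:00 ahead of Dubai.
After 10 hours 38 minutes it is 05:21 (Jun 18) in Dubai.
Shift by the zone difference: 05:21 + 2:00 = 07:21 on Jun 18 in Dhaka.

07:21 on June 18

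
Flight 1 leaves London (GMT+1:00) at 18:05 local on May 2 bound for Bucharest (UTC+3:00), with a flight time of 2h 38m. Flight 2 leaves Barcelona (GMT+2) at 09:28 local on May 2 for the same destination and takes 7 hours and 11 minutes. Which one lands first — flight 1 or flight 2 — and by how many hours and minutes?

the second, by 5 hours 4 minutes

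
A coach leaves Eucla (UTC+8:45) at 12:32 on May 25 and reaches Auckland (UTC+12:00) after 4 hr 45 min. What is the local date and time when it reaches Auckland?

20:32 on May 25

Convert departure to UTC: 12:32 − 8:45 = 03:47 UTC on May 25.
Add 4 hours 45 minutes travel time → 08:32 UTC.
Auckland is UTC+12:00, so local arrival = 08:32 + 12:00 = 20:32 on May 25.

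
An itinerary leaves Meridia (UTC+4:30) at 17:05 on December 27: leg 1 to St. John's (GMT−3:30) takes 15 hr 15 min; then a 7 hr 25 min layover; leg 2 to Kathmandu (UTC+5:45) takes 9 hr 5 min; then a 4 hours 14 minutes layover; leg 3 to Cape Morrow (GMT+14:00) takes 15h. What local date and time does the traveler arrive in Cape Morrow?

Convert departure to UTC: 17:05 − 4:30 = 12:35 UTC on Dec 27.
Add 15 hours 15 minutes leg 1 → 03:50 UTC (Dec 28).
Add 7 hours 25 minutes layover in St. John's → 11:15 UTC.
Add 9 hours and 5 minutes leg 2 → 20:20 UTC.
Add 4 hours 14 minutes layover in Kathmandu → 00:34 UTC (Dec 29).
Add 15 hours leg 3 → 15:34 UTC.
Cape Morrow is UTC+14:00, so local arrival = 15:34 + 14:00 = 05:34 on Dec 30.

05:34 on December 30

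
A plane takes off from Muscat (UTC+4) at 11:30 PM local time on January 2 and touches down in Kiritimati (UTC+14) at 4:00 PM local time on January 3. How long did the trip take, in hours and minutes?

Departure in UTC: 11:30 PM − 4:00 = 7:30 PM on Jan 2.
Arrival in UTC: 4:00 PM − 14:00 = 2:00 AM on Jan 3.
Elapsed = 2:00 AM − 7:30 PM (+1 day) = 6 hours 30 minutes.

6 hours 30 minutes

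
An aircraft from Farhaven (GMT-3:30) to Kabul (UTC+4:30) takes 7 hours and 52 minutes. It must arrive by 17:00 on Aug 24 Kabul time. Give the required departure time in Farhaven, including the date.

Target arrival in UTC: 17:00 − 4:30 = 12:30 on Aug 24.
Subtract 7 hours 52 minutes → departure 04:38 UTC on Aug 24.
Farhaven is UTC−3:30: 04:38 − 3:30 = 01:08 on Aug 24.

01:08 on Aug 24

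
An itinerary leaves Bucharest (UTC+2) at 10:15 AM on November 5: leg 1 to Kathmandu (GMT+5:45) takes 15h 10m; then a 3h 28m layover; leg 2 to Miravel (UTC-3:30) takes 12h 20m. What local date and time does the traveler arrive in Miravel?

Convert departure to UTC: 10:15 AM − 2:00 = 8:15 AM UTC on Nov 5.
Add 15 hours 10 minutes leg 1 → 11:25 PM UTC.
Add 3 hours 28 minutes layover in Kathmandu → 2:53 AM UTC (Nov 6).
Add 12 hours 20 minutes leg 2 → 3:13 PM UTC.
Miravel is UTC−3:30, so local arrival = 3:13 PM − 3:30 = 11:43 AM on Nov 6.

11:43 AM on November 6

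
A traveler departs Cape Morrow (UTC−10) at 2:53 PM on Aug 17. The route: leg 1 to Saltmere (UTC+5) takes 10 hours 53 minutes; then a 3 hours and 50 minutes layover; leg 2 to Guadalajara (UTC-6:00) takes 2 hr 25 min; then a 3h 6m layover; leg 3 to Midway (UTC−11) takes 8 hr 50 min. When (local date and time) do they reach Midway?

Convert departure to UTC: 2:53 PM + 10:00 = 12:53 AM UTC on Aug 18.
Add 10 hours 53 minutes leg 1 → 11:46 AM UTC.
Add 3 hours and 50 minutes layover in Saltmere → 3:36 PM UTC.
Add 2 hours and 25 minutes leg 2 → 6:01 PM UTC.
Add 3 hours 6 minutes layover in Guadalajara → 9:07 PM UTC.
Add 8 hours 50 minutes leg 3 → 5:57 AM UTC (Aug 19).
Midway is UTC−11:00, so local arrival = 5:57 AM − 11:00 = 6:57 PM on Aug 18.

6:57 PM on August 18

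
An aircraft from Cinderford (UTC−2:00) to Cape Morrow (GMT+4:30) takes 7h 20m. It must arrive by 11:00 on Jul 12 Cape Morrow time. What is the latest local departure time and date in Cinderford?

21:10 on Jul 11

Target arrival in UTC: 11:00 − 4:30 = 06:30 on Jul 12.
Subtract 7 hours 20 minutes → departure 23:10 UTC on Jul 11.
Cinderford is UTC−2:00: 23:10 − 2:00 = 21:10 on Jul 11.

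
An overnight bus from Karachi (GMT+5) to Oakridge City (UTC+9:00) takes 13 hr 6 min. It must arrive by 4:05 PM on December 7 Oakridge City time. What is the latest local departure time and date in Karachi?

Target arrival in UTC: 4:05 PM − 9:00 = 7:05 AM on Dec 7.
Subtract 13 hours 6 minutes → departure 5:59 PM UTC on Dec 6.
Karachi is UTC+5:00: 5:59 PM + 5:00 = 10:59 PM on Dec 6.

10:59 PM on December 6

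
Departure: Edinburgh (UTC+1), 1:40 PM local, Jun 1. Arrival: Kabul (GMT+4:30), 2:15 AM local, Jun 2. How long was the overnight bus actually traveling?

Departure in UTC: 1:40 PM − 1:00 = 12:40 PM on Jun 1.
Arrival in UTC: 2:15 AM − 4:30 = 9:45 PM on Jun 1.
Elapsed = 9:45 PM − 12:40 PM = 9 hours 5 minutes.

9 hours 5 minutes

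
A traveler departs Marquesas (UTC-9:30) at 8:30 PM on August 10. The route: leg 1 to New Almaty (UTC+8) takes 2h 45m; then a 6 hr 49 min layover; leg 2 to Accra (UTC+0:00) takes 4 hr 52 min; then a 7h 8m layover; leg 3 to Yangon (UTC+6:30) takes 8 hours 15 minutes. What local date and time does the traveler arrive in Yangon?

6:19 PM on August 12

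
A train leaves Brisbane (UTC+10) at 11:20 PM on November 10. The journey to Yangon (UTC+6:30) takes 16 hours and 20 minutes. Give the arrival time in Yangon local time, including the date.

Convert departure to UTC: 11:20 PM − 10:00 = 1:20 PM UTC on Nov 10.
Add 16 hours and 20 minutes travel time → 5:40 AM UTC (Nov 11).
Yangon is UTC+6:30, so local arrival = 5:40 AM + 6:30 = 12:10 PM on Nov 11.

12:10 PM on November 11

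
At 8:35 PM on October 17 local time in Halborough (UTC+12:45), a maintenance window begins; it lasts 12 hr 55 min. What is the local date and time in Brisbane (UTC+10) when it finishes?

6:45 AM on October 18

Convert start to UTC: 8:35 PM − 12:45 = 7:50 AM UTC on Oct 17.
Add 12 hours 55 minutes duration → 8:45 PM UTC.
Brisbane is UTC+10:00, so local end time = 8:45 PM + 10:00 = 6:45 AM on Oct 18.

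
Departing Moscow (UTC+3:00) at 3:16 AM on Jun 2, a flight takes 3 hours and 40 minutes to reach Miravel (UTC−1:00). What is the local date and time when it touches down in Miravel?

2:56 AM on June 2

Miravel is 4:00 behind Moscow.
After 3 hours and 40 minutes it is 6:56 AM in Moscow.
Shift by the zone difference: 6:56 AM − 4:00 = 2:56 AM on Jun 2 in Miravel.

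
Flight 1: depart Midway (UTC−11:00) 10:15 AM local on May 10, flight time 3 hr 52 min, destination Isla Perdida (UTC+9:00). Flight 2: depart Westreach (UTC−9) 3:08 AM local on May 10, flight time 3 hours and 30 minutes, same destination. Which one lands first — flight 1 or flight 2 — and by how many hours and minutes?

the second, by 9 hours 29 minutes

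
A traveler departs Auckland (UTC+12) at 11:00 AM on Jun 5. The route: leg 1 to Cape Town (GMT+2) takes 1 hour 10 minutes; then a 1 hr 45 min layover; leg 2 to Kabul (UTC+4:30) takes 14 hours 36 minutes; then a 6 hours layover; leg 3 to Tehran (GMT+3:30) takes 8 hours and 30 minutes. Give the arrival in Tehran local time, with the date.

Convert departure to UTC: 11:00 AM − 12:00 = 11:00 PM UTC on Jun 4.
Add 1 hour and 10 minutes leg 1 → 12:10 AM UTC (Jun 5).
Add 1 hour 45 minutes layover in Cape Town → 1:55 AM UTC.
Add 14 hours 36 minutes leg 2 → 4:31 PM UTC.
Add 6 hours layover in Kabul → 10:31 PM UTC.
Add 8 hours 30 minutes leg 3 → 7:01 AM UTC (Jun 6).
Tehran is UTC+3:30, so local arrival = 7:01 AM + 3:30 = 10:31 AM on Jun 6.

10:31 AM on June 6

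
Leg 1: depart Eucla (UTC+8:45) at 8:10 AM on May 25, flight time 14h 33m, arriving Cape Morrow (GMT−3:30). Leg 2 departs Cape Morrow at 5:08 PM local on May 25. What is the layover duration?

6 hours 40 minutes

Convert departure to UTC: 8:10 AM − 8:45 = 11:25 PM UTC on May 24.
Add 14 hours 33 minutes flight time → 1:58 PM UTC (May 25).
Cape Morrow is UTC−3:30, so local arrival = 1:58 PM − 3:30 = 10:28 AM on May 25.
Layover = 5:08 PM − 10:28 AM = 6 hours 40 minutes.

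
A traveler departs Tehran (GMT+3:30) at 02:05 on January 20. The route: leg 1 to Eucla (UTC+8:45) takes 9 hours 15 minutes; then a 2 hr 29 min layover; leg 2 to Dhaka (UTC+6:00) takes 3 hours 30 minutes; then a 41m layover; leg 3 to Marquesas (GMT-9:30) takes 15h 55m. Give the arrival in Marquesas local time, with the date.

Convert departure to UTC: 02:05 − 3:30 = 22:35 UTC on Jan 19.
Add 9 hours 15 minutes leg 1 → 07:50 UTC (Jan 20).
Add 2 hours and 29 minutes layover in Eucla → 10:19 UTC.
Add 3 hours and 30 minutes leg 2 → 13:49 UTC.
Add 41 minutes layover in Dhaka → 14:30 UTC.
Add 15 hours and 55 minutes leg 3 → 06:25 UTC (Jan 21).
Marquesas is UTC−9:30, so local arrival = 06:25 − 9:30 = 20:55 on Jan 20.

20:55 on Jan 20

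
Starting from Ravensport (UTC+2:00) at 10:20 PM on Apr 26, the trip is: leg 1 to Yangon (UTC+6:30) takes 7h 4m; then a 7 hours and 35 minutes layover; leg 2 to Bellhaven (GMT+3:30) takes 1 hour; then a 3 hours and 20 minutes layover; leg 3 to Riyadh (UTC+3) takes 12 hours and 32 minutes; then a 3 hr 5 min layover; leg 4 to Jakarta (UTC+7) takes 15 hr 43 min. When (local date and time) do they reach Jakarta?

5:39 AM on April 29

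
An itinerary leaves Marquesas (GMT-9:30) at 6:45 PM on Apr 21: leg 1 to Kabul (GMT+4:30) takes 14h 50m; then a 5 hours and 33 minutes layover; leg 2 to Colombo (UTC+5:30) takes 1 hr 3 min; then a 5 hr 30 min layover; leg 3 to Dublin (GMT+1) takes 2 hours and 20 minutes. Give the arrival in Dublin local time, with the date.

Convert departure to UTC: 6:45 PM + 9:30 = 4:15 AM UTC on Apr 22.
Add 14 hours and 50 minutes leg 1 → 7:05 PM UTC.
Add 5 hours and 33 minutes layover in Kabul → 12:38 AM UTC (Apr 23).
Add 1 hour and 3 minutes leg 2 → 1:41 AM UTC.
Add 5 hours and 30 minutes layover in Colombo → 7:11 AM UTC.
Add 2 hours and 20 minutes leg 3 → 9:31 AM UTC.
Dublin is UTC+1:00, so local arrival = 9:31 AM + 1:00 = 10:31 AM on Apr 23.

10:31 AM on April 23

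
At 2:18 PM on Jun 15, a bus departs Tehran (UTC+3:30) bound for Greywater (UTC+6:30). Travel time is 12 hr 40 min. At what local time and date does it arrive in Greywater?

5:58 AM on June 16

Convert departure to UTC: 2:18 PM − 3:30 = 10:48 AM UTC on Jun 15.
Add 12 hours and 40 minutes travel time → 11:28 PM UTC.
Greywater is UTC+6:30, so local arrival = 11:28 PM + 6:30 = 5:58 AM on Jun 16.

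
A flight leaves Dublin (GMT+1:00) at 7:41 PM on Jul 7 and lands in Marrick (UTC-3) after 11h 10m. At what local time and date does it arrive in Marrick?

Marrick is 4:00 behind Dublin.
After 11 hours and 10 minutes it is 6:51 AM (Jul 8) in Dublin.
Shift by the zone difference: 6:51 AM − 4:00 = 2:51 AM on Jul 8 in Marrick.

2:51 AM on July 8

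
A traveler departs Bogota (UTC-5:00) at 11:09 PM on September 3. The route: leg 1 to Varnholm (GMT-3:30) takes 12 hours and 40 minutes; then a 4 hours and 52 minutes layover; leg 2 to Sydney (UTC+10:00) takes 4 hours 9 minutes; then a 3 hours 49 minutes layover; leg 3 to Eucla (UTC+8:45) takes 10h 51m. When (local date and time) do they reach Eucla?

1:15 AM on Sep 6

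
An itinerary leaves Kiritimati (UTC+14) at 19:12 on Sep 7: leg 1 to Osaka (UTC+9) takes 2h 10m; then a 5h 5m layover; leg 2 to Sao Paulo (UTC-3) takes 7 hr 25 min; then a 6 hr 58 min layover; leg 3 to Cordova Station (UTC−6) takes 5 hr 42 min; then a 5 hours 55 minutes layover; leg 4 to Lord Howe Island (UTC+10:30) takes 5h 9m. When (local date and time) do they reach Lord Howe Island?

Convert departure to UTC: 19:12 − 14:00 = 05:12 UTC on Sep 7.
Add 2 hours 10 minutes leg 1 → 07:22 UTC.
Add 5 hours 5 minutes layover in Osaka → 12:27 UTC.
Add 7 hours 25 minutes leg 2 → 19:52 UTC.
Add 6 hours 58 minutes layover in Sao Paulo → 02:50 UTC (Sep 8).
Add 5 hours and 42 minutes leg 3 → 08:32 UTC.
Add 5 hours and 55 minutes layover in Cordova Station → 14:27 UTC.
Add 5 hours 9 minutes leg 4 → 19:36 UTC.
Lord Howe Island is UTC+10:30, so local arrival = 19:36 + 10:30 = 06:06 on Sep 9.

06:06 on September 9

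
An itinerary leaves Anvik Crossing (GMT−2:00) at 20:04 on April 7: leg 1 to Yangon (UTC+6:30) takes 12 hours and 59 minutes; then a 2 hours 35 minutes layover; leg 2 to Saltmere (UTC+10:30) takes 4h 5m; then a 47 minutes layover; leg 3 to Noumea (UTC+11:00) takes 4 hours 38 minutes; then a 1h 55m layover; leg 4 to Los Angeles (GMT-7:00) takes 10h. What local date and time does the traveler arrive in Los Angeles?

Convert departure to UTC: 20:04 + 2:00 = 22:04 UTC on Apr 7.
Add 12 hours 59 minutes leg 1 → 11:03 UTC (Apr 8).
Add 2 hours 35 minutes layover in Yangon → 13:38 UTC.
Add 4 hours and 5 minutes leg 2 → 17:43 UTC.
Add 47 minutes layover in Saltmere → 18:30 UTC.
Add 4 hours 38 minutes leg 3 → 23:08 UTC.
Add 1 hour and 55 minutes layover in Noumea → 01:03 UTC (Apr 9).
Add 10 hours leg 4 → 11:03 UTC.
Los Angeles is UTC−7:00, so local arrival = 11:03 − 7:00 = 04:03 on Apr 9.

04:03 on Apr 9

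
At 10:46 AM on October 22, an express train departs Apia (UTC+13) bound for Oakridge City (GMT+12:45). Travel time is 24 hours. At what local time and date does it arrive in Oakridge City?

10:31 AM on Oct 23

Convert departure to UTC: 10:46 AM − 13:00 = 9:46 PM UTC on Oct 21.
Add 24 hours travel time → 9:46 PM UTC (Oct 22).
Oakridge City is UTC+12:45, so local arrival = 9:46 PM + 12:45 = 10:31 AM on Oct 23.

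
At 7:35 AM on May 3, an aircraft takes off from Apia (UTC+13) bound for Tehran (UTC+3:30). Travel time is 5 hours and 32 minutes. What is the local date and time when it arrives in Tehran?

Convert departure to UTC: 7:35 AM − 13:00 = 6:35 PM UTC on May 2.
Add 5 hours 32 minutes travel time → 12:07 AM UTC (May 3).
Tehran is UTC+3:30, so local arrival = 12:07 AM + 3:30 = 3:37 AM on May 3.

3:37 AM on May 3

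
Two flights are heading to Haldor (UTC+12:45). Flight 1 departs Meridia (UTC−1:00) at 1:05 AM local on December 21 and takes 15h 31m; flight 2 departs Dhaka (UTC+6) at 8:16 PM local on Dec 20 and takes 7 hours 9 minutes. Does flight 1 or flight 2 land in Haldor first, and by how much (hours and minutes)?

Flight 1 in UTC: 1:05 AM + 1:00 = 2:05 AM on Dec 21.
+15 hours 31 minutes → arrive 5:36 PM UTC on Dec 21.
Flight 2 in UTC: 8:16 PM − 6:00 = 2:16 PM on Dec 20.
+7 hours and 9 minutes → arrive 9:25 PM UTC on Dec 20.
Flight 2 lands earlier by 20 hours 11 minutes.

the second, by 20 hours 11 minutes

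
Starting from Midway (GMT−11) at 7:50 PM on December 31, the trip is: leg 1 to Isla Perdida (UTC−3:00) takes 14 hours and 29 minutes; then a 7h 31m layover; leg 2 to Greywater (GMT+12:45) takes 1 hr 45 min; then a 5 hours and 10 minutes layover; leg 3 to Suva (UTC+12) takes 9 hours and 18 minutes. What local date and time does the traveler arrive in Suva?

9:03 AM on January 3

Convert departure to UTC: 7:50 PM + 11:00 = 6:50 AM UTC on Jan 1.
Add 14 hours 29 minutes leg 1 → 9:19 PM UTC.
Add 7 hours 31 minutes layover in Isla Perdida → 4:50 AM UTC (Jan 2).
Add 1 hour and 45 minutes leg 2 → 6:35 AM UTC.
Add 5 hours 10 minutes layover in Greywater → 11:45 AM UTC.
Add 9 hours 18 minutes leg 3 → 9:03 PM UTC.
Suva is UTC+12:00, so local arrival = 9:03 PM + 12:00 = 9:03 AM on Jan 3.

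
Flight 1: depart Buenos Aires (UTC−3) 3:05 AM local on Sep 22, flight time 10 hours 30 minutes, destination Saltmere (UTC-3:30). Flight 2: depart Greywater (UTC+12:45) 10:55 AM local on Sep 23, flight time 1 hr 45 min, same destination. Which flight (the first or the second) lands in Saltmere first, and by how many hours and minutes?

Flight 1 in UTC: 3:05 AM + 3:00 = 6:05 AM on Sep 22.
+10 hours 30 minutes → arrive 4:35 PM UTC on Sep 22.
Flight 2 in UTC: 10:55 AM − 12:45 = 10:10 PM on Sep 22.
+1 hour and 45 minutes → arrive 11:55 PM UTC on Sep 22.
Flight 1 lands earlier by 7 hours 20 minutes.

the first, by 7 hours 20 minutes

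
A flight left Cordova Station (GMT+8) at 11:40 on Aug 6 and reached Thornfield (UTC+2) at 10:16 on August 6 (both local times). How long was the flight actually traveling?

Departure in UTC: 11:40 − 8:00 = 03:40 on Aug 6.
Arrival in UTC: 10:16 − 2:00 = 08:16 on Aug 6.
Elapsed = 08:16 − 03:40 = 4 hours 36 minutes.

4 hours 36 minutes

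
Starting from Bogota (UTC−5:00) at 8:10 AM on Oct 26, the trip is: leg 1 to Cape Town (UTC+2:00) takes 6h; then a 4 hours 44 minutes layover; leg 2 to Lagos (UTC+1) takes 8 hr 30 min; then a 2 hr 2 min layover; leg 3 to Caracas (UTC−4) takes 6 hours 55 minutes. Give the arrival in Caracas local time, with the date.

1:21 PM on Oct 27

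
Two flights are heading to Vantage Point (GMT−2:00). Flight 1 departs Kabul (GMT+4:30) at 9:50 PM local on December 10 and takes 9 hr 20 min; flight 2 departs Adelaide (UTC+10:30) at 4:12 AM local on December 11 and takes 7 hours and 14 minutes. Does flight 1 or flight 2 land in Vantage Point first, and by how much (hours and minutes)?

the second, by 1 hour 44 minutes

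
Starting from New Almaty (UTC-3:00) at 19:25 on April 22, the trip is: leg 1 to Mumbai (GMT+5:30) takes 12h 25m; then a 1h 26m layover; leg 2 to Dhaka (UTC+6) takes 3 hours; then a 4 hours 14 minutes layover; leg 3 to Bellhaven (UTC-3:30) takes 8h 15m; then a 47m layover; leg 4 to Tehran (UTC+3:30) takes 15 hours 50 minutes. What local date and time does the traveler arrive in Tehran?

Convert departure to UTC: 19:25 + 3:00 = 22:25 UTC on Apr 22.
Add 12 hours and 25 minutes leg 1 → 10:50 UTC (Apr 23).
Add 1 hour and 26 minutes layover in Mumbai → 12:16 UTC.
Add 3 hours leg 2 → 15:16 UTC.
Add 4 hours 14 minutes layover in Dhaka → 19:30 UTC.
Add 8 hours and 15 minutes leg 3 → 03:45 UTC (Apr 24).
Add 47 minutes layover in Bellhaven → 04:32 UTC.
Add 15 hours and 50 minutes leg 4 → 20:22 UTC.
Tehran is UTC+3:30, so local arrival = 20:22 + 3:30 = 23:52 on Apr 24.

23:52 on Apr 24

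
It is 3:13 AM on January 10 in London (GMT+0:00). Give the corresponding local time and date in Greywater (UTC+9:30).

Greywater is 9:30 ahead of London.
Shift by the zone difference: 3:13 AM + 9:30 = 12:43 PM on Jan 10 in Greywater.

12:43 PM on January 10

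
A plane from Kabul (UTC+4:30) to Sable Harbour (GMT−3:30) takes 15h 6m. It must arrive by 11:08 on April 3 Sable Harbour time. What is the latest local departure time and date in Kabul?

04:02 on Apr 3

Target arrival in UTC: 11:08 + 3:30 = 14:38 on Apr 3.
Subtract 15 hours 6 minutes → departure 23:32 UTC on Apr 2.
Kabul is UTC+4:30: 23:32 + 4:30 = 04:02 on Apr 3.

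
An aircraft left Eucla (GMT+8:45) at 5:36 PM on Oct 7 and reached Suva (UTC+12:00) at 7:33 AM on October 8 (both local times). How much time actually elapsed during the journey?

Suva is 3:15 ahead of Eucla.
Clock-face elapsed time (ignoring zones) is 13 hours 57 minutes.
Actual elapsed = 13 hours 57 minutes − 3:15 = 10 hours 42 minutes.

10 hours 42 minutes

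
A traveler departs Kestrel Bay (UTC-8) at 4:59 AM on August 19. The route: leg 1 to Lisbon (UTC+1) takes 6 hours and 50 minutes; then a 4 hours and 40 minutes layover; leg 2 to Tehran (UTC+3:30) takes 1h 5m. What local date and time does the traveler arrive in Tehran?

5:04 AM on August 20

Convert departure to UTC: 4:59 AM + 8:00 = 12:59 PM UTC on Aug 19.
Add 6 hours 50 minutes leg 1 → 7:49 PM UTC.
Add 4 hours and 40 minutes layover in Lisbon → 12:29 AM UTC (Aug 20).
Add 1 hour and 5 minutes leg 2 → 1:34 AM UTC.
Tehran is UTC+3:30, so local arrival = 1:34 AM + 3:30 = 5:04 AM on Aug 20.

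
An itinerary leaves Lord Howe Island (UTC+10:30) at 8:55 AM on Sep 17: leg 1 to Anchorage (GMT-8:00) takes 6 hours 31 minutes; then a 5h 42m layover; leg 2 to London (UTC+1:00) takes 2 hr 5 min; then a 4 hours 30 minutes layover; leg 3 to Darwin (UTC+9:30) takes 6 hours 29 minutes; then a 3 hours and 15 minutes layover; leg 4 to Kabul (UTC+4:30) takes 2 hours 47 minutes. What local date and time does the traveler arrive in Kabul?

10:14 AM on September 18

Convert departure to UTC: 8:55 AM − 10:30 = 10:25 PM UTC on Sep 16.
Add 6 hours 31 minutes leg 1 → 4:56 AM UTC (Sep 17).
Add 5 hours 42 minutes layover in Anchorage → 10:38 AM UTC.
Add 2 hours 5 minutes leg 2 → 12:43 PM UTC.
Add 4 hours 30 minutes layover in London → 5:13 PM UTC.
Add 6 hours and 29 minutes leg 3 → 11:42 PM UTC.
Add 3 hours 15 minutes layover in Darwin → 2:57 AM UTC (Sep 18).
Add 2 hours 47 minutes leg 4 → 5:44 AM UTC.
Kabul is UTC+4:30, so local arrival = 5:44 AM + 4:30 = 10:14 AM on Sep 18.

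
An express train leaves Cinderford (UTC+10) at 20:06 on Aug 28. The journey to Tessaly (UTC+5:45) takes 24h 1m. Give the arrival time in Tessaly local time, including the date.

15:52 on August 29

Convert departure to UTC: 20:06 − 10:00 = 10:06 UTC on Aug 28.
Add 24 hours and 1 minute travel time → 10:07 UTC (Aug 29).
Tessaly is UTC+5:45, so local arrival = 10:07 + 5:45 = 15:52 on Aug 29.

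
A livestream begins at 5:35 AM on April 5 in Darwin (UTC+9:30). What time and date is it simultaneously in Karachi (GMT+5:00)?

1:05 AM on Apr 5

Karachi is 4:30 behind Darwin.
Shift by the zone difference: 5:35 AM − 4:30 = 1:05 AM on Apr 5 in Karachi.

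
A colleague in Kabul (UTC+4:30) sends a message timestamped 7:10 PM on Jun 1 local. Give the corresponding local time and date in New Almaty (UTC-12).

New Almaty is 16:30 behind Kabul.
Shift by the zone difference: 7:10 PM − 16:30 = 2:40 AM on Jun 1 in New Almaty.

2:40 AM on Jun 1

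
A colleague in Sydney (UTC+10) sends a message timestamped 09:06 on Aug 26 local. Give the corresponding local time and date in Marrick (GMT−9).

In UTC: 09:06 − 10:00 = 23:06 on Aug 25.
Marrick is UTC−9:00: 23:06 − 9:00 = 14:06 on Aug 25.

14:06 on August 25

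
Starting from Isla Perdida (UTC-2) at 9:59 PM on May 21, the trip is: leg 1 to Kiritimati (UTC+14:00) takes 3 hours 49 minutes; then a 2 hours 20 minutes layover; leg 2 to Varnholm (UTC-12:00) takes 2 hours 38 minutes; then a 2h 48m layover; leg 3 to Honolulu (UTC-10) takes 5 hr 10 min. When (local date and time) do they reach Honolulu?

6:44 AM on May 22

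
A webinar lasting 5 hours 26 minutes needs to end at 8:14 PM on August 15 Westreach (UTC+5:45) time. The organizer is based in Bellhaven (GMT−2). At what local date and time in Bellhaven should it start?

Target end time in UTC: 8:14 PM − 5:45 = 2:29 PM on Aug 15.
Subtract 5 hours 26 minutes → start 9:03 AM UTC on Aug 15.
Bellhaven is UTC−2:00: 9:03 AM − 2:00 = 7:03 AM on Aug 15.

7:03 AM on August 15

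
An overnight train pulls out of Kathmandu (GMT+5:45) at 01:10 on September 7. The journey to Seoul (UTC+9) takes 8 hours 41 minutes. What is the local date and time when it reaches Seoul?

13:06 on Sep 7

Seoul is 3:15 ahead of Kathmandu.
After 8 hours and 41 minutes it is 09:51 in Kathmandu.
Shift by the zone difference: 09:51 + 3:15 = 13:06 on Sep 7 in Seoul.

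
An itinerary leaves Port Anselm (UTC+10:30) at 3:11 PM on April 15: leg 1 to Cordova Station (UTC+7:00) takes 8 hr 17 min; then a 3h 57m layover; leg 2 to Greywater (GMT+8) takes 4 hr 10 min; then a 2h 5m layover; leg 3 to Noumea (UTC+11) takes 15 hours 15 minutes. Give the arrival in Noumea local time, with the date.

Convert departure to UTC: 3:11 PM − 10:30 = 4:41 AM UTC on Apr 15.
Add 8 hours and 17 minutes leg 1 → 12:58 PM UTC.
Add 3 hours and 57 minutes layover in Cordova Station → 4:55 PM UTC.
Add 4 hours 10 minutes leg 2 → 9:05 PM UTC.
Add 2 hours and 5 minutes layover in Greywater → 11:10 PM UTC.
Add 15 hours and 15 minutes leg 3 → 2:25 PM UTC (Apr 16).
Noumea is UTC+11:00, so local arrival = 2:25 PM + 11:00 = 1:25 AM on Apr 17.

1:25 AM on Apr 17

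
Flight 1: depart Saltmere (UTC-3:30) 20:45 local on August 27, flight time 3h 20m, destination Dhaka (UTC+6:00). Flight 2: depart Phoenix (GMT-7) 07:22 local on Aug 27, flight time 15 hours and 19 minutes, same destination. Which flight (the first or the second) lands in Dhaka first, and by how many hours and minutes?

the first, by 2 hours 6 minutes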